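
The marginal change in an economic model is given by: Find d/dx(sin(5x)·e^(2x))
Product rule: (fg)' = f'g + fg'
f = sin(5x), f' = 5·cos(5x)
g = e^(2x), g' = 2·e^(2x)

Answer: 5·cos(5x)·e^(2x) + 2·sin(5x)·e^(2x)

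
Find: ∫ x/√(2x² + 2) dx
Let u = 2x² + 2, du = 4x dx
∫ (1/4)·u^(-1/2) du = √u/2 + C

Answer: √(2x² + 2)/2 + C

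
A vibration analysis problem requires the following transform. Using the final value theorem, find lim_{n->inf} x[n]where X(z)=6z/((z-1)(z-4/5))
Final value theorem: lim x[n]=lim_{z->1} (z-1) * X(z)
(z-1) * X(z)=6z/(z-4/5)
As z->1: 6/(1-4/5)=6/(1/5)=30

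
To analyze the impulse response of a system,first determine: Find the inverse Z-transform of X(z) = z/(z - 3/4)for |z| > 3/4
Standard pair: z/(z-a) <-> a^n * u[n] for causal signals
With a = 3/4: x[n] = (3/4)^n * u[n]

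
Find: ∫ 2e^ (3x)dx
Since d/dx[e^(3x)] = 3e^(3x), we get 2/3 e^(3x)+C

Answer: (2/3)e^(3x)+C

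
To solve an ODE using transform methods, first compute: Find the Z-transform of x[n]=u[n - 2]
Using the time-shift property: Z{u[n-2]} = z^(-2)*z/(z-1)
= z^(-1)/(z-1)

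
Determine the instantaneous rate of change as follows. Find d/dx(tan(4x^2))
Chain rule: d/dx[tan(u)]=sec²(u)·u' where u=4x^2
u'=8x

Answer: 8x·sec²(4x^2)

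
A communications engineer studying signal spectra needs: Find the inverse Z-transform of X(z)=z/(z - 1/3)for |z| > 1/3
Standard pair: z/(z-a) <-> a^n * u[n] for causal signals
With a=1/3: x[n]=(1/3)^n * u[n]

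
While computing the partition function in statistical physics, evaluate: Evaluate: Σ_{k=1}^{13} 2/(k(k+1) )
Partial fractions: 2/(k(k + 1))=2/k - 2/(k + 1)
Telescoping sum: 2(1 - 1/14)=2·13/14

Answer: 13/7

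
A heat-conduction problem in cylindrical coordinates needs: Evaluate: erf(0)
erf(0) = 0 (error function is odd and erf(0) = 0 by definition)

Answer: 0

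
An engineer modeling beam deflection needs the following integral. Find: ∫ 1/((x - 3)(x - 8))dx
Partial fractions: 1/((x-3)(x-8)) = A/(x-3) + B/(x-8)
A = -1/5, B = 1/5
∫ [-1/5· 1/(x-3) + 1/5· 1/(x-8)] dx
= (1/5)[ln|x-8| - ln|x-3|] + C

Answer: (1/5)·ln|(x-8)/(x-3)| + C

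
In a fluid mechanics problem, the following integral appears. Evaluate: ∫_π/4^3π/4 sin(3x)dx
Antiderivative: -cos(3x)/3
Evaluate at bounds: [-cos(3·3π/4)/3] - [-cos(3·π/4)/3]
= (-(√2/2) + (-√2/2))/3 = -√2/3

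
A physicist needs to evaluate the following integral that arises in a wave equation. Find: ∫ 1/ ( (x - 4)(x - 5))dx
Partial fractions: 1/((x-4)(x-5)) = A/(x-4)+B/(x-5)
A = -1, B = 1
∫ [-1· 1/(x-4)+1· 1/(x-5)] dx
= (1)[ln|x-5| - ln|x-4|]+C

Answer: ln|(x-5)/(x-4)|+C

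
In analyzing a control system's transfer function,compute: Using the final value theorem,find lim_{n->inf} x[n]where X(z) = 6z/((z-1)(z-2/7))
Final value theorem: lim x[n] = lim_{z->1} (z-1) * X(z)
(z-1) * X(z) = 6z/(z-2/7)
As z->1: 6/(1 - 2/7) = 6/(5/7) = 42/5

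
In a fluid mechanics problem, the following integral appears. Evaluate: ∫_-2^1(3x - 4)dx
Step 1: Find antiderivative F(x)=(3/2)x^2 - 4x
Step 2: F(1) - F(-2)=-5/2 - (14)=-33/2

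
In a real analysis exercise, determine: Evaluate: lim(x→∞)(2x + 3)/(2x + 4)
Divide numerator and denominator by x:
lim (2 + 3/x)/(2 + 4/x) = 1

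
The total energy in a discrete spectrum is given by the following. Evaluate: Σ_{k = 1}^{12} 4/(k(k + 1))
Partial fractions: 4/(k(k+1)) = 4/k - 4/(k+1)
Telescoping sum: 4(1-1/13) = 4·12/13

Answer: 48/13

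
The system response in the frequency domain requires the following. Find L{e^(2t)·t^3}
First shifting: L{e^(at)f(t)}=F(s-a)
L{t^3}=6/s^4
Shift s → s-2: 6/(s-2)^4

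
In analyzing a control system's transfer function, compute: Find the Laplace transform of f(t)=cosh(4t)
L{cosh(at)}=s/(s²-a²)
L{cosh(4t)}=s/(s²-16)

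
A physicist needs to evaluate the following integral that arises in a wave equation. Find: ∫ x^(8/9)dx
Power rule: ∫ x^(8/9) dx = x^(17/9)/(17/9)+C

Answer: (9/17)·x^(17/9)+C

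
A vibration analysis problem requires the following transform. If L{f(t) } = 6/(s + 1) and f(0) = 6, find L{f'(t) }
L{f'(t)}=s·F(s) - f(0)=6s/(s + 1) - 6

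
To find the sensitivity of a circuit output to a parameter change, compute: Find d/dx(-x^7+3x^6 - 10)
Power rule: d/dx(ax^n)=n·a·x^(n-1)
Term by term: -7·x^6+18·x^5

Answer: -7x^6+18x^5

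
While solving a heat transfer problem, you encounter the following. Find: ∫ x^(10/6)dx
Power rule: ∫ x^(5/3) dx=x^(8/3)/(8/3) + C

Answer: (3/8)·x^(8/3) + C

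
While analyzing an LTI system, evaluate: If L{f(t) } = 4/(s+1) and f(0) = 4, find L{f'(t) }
L{f'(t)} = s·F(s) - f(0) = 4s/(s + 1) - 4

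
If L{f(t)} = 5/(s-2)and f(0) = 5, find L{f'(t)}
L{f'(t)} = s·F(s) - f(0) = 5s/(s-2)-5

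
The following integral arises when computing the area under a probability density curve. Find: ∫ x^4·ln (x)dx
By parts: u=ln(x), dv=x^4 dx
du=1/x dx, v=x^5/5
=x^5·ln(x)/5 - ∫ x^4/5 dx
=x^5·ln(x)/5 - x^5/25+C

Answer: x^5(ln(x)/5-1/25)+C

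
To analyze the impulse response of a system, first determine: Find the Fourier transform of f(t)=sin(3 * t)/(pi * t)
sin(W * t)/(pi * t)=(W/pi) * sinc(W * t/pi) is the impulse response of the ideal low-pass filter with cutoff W (here W=3).
Its Fourier transform is a rectangular function:
F(omega)=1 for |omega| < 3, 0 otherwise

Answer: rect(omega/6) [i.e., 1 for |omega| < 3, 0 otherwise]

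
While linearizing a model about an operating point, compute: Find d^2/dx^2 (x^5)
Apply power rule 2 times:
d^1: 5x^4
d^2: 20x^3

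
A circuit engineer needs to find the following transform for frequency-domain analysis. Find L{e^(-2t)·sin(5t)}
First shifting: L{e^(at)f(t)}=F(s-a)
L{sin(5t)}=5/(s² + 25)
Shift: 5/((s + 2)² + 25)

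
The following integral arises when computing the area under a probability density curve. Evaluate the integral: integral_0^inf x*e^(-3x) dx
This is a Gamma integral. Substitute u = 3x (du = 3 dx):
integral_0^inf x*e^(-3x) dx = (1/3^2) integral_0^inf u^1*e^(-u) du
= Gamma(2)/3^2 = 1!/3^2 = 1/9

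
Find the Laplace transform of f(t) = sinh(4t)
L{sinh(at)} = a/(s²-a²)
L{sinh(4t)} = 4/(s²-16)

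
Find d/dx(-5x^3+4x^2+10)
Power rule: d/dx(ax^n) = n·a·x^(n-1)
Term by term: -15·x^2+8·x

Answer: -15x^2+8x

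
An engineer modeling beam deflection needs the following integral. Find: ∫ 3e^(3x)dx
Since d/dx[e^(3x)] = 3e^(3x), we get 1 e^(3x)+C

Answer: e^(3x)+C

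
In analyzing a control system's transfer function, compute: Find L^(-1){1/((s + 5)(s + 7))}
Partial fractions: 1/((s + 5)(s + 7)) = A/(s + 5) + B/(s + 7)
Cover-up: A = 1/(s + 7)|_{s = -5} = 1/2; B = 1/(s + 5)|_{s = -7} = -1/2
L^(-1) = (1/2)e^(-5t) - (1/2)e^(-7t)

Answer: (1/2)(e^(-5t) - e^(-7t))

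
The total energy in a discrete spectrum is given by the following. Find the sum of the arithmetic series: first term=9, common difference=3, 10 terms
Last term: a_n=9 + (10 - 1)·3=36
Sum=n(a_1 + a_n)/2=10(9 + 36)/2=225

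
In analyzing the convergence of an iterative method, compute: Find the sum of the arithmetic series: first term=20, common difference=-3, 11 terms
Last term: a_n=20+(11-1)·-3=-10
Sum=n(a_1+a_n)/2=11(20+(-10))/2=55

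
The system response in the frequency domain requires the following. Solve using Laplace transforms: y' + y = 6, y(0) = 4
Take L of both sides: sY(s) - 4 + Y(s)=6/s
Y(s)(s + 1)=6/s + 4
Y(s)=6/(s(s + 1)) + 4/(s + 1)
Partial fractions: 6/(s(s + 1))=6/s - 6/(s + 1)
So Y(s)=6/s - 2/(s + 1)
Inverse transform (L^(-1){1/s}=1, L^(-1){1/(s + 1)}=e^(-t)):

Answer: y(t)=6 - 2·e^(-t)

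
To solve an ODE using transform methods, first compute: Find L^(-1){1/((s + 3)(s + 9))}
Partial fractions: 1/((s + 3)(s + 9))=A/(s + 3) + B/(s + 9)
Cover-up: A=1/(s + 9)|_{s=-3}=1/6; B=1/(s + 3)|_{s=-9}=-1/6
L^(-1)=(1/6)e^(-3t) - (1/6)e^(-9t)

Answer: (1/6)(e^(-3t) - e^(-9t))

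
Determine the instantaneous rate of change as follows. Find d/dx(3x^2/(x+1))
Quotient rule: (f/g)'=(f'g - fg')/g²
f=3x^2, f'=6x
g=x+1, g'=1

Answer: (6x·(x+1)-3x^2)/(x+1)²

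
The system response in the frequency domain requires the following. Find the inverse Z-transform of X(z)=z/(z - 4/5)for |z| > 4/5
Standard pair: z/(z-a) <-> a^n*u[n] for causal signals
With a=4/5: x[n]=(4/5)^n*u[n]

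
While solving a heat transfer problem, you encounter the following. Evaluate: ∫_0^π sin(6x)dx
Antiderivative: -cos(6x)/6
Evaluate at bounds: [-cos(6·π)/6] - [-cos(6·0)/6]
=(-(1) + (1))/6=0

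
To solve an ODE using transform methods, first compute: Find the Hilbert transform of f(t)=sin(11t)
The Hilbert transform shifts each frequency component by -pi/2.
H{sin(wt)}=-cos(wt)
With w=11: H{sin(11t)}=-cos(11t)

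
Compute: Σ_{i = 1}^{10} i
Using formula: Σ i^1 = n(n + 1)/2 = 10·11/2 = 55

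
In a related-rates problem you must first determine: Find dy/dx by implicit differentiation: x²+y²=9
Differentiate both sides: 2x + 2y·(dy/dx)=0
Solve: dy/dx=-2x/(2y)=-x/y

Answer: dy/dx=-x/y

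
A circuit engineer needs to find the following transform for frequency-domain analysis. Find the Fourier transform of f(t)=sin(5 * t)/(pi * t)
sin(W * t)/(pi * t) = (W/pi) * sinc(W * t/pi) is the impulse response of the ideal low-pass filter with cutoff W (here W = 5).
Its Fourier transform is a rectangular function:
F(omega) = 1 for |omega| < 5, 0 otherwise

Answer: rect(omega/10) [i.e., 1 for |omega| < 5, 0 otherwise]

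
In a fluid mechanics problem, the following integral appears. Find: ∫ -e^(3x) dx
Since d/dx[e^(3x)] = 3e^(3x), we get -1/3 e^(3x)+C

Answer: (-1/3)e^(3x)+C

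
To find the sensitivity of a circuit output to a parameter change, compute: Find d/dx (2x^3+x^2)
Power rule: d/dx(ax^n) = n·a·x^(n-1)
Term by term: 6·x^2+2·x

Answer: 6x^2+2x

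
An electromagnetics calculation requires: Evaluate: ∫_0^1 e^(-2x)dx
Antiderivative: (1/(-2))e^(-2x)
Evaluate: (1/(-2))(e^-2-1)

Answer: (e^-2-1)/(-2)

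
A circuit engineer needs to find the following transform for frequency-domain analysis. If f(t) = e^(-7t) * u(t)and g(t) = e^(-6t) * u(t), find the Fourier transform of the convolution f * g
By the convolution theorem: F{f * g}=F(omega) * G(omega)
F(omega)=1/(7 + j * omega), G(omega)=1/(6 + j * omega)
F{f * g}=1/((7 + j * omega)(6 + j * omega))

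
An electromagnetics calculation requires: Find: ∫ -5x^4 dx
Using power rule: ∫ -5x^4 dx = -5/5 x^5 + C = -x^5 + C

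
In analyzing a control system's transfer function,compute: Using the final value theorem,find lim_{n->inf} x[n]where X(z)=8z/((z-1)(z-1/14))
Final value theorem: lim x[n]=lim_{z->1} (z-1) * X(z)
(z-1) * X(z)=8z/(z-1/14)
As z->1: 8/(1-1/14)=8/(13/14)=112/13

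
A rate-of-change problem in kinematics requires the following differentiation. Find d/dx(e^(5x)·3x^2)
Product rule: (fg)'=f'g + fg'
f=e^(5x), f'=5·e^(5x)
g=3x^2, g'=6x

Answer: 15·e^(5x)·x^2 + 6·e^(5x)·x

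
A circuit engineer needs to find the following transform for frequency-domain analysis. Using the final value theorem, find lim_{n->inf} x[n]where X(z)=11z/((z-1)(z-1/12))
Final value theorem: lim x[n] = lim_{z->1} (z-1) * X(z)
(z-1) * X(z) = 11z/(z-1/12)
As z->1: 11/(1-1/12) = 11/(11/12) = 12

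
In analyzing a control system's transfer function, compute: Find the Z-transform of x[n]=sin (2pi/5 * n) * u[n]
Z{sin(w0 * n) * u[n]}=z * sin(w0)/(z^2-2z * cos(w0)+1)
With w0=2pi/5: X(z)=z * sin(2pi/5)/(z^2-2z * cos(2pi/5)+1)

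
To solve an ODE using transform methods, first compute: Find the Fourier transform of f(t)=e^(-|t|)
Using the standard pair: F{e^(-a|t|)} = 2a/(a^2+omega^2)
With a = 1: F(omega) = 2/(1+omega^2)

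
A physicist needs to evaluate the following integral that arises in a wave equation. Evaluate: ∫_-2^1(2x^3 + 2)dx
Step 1: Find antiderivative F(x) = (1/2)x^4 + 2x
Step 2: F(1) - F(-2) = 5/2 - (4) = -3/2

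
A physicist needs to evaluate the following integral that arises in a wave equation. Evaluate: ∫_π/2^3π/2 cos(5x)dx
Antiderivative: sin(5x)/5
Evaluate at bounds: [sin(5·3π/2)/5] - [sin(5·π/2)/5]
=((-1) - (1))/5=-2/5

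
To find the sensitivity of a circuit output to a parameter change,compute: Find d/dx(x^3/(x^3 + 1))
Quotient rule: (f/g)'=(f'g - fg')/g²
f=x^3, f'=3x^2
g=x^3 + 1, g'=3x^2

Answer: (3x^2·(x^3 + 1) - 3x^5)/(x^3 + 1)²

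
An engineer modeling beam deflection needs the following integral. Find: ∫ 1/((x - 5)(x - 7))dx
Partial fractions: 1/((x-5)(x-7))=A/(x-5) + B/(x-7)
A=-1/2, B=1/2
∫ [-1/2· 1/(x-5) + 1/2· 1/(x-7)] dx
=(1/2)[ln|x-7| - ln|x-5|] + C

Answer: (1/2)·ln|(x-7)/(x-5)| + C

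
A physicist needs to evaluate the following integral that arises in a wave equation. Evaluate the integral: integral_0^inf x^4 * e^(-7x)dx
This is a Gamma integral. Substitute u = 7x (du = 7 dx):
integral_0^inf x^4*e^(-7x) dx = (1/7^5) integral_0^inf u^4*e^(-u) du
= Gamma(5)/7^5 = 4!/7^5 = 24/16807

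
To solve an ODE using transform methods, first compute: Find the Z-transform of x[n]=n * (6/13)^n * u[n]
Using the property Z{n * a^n * u[n]} = az/(z-a)^2
With a = 6/13: X(z) = (6/13)z/(z - 6/13)^2, |z| > 6/13

Answer: (6/13)z/(z - 6/13)^2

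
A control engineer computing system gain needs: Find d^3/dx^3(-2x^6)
Apply power rule 3 times:
d^1: -12x^5
d^2: -60x^4
d^3: -240x^3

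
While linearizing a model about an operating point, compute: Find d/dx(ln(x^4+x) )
Chain rule: d/dx[ln(u)]=u'/u where u=x^4+x
u'=4x^3+1

Answer: (4x^3+1)/(x^4+x)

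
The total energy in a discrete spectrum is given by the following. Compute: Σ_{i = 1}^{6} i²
Using formula: Σ i^2=n(n + 1)(2n + 1)/6=6·7·13/6=91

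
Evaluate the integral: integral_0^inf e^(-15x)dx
integral_0^inf e^(-15x) dx=[-1/15*e^(-15x)]_0^inf
=0 - (-1/15)=1/15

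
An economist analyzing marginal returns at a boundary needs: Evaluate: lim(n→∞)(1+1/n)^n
This is the definition of e^1: lim(1 + 1/n)^n=e^1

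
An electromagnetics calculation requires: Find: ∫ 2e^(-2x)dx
Since d/dx[e^(-2x)] = -2e^(-2x), we get -1 e^(-2x)+C

Answer: -e^(-2x)+C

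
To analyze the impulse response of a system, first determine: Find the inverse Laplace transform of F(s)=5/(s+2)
L^(-1){5/(s-a)} = c·e^(at)
Here a = -2, c = 5

Answer: 5e^(-2t)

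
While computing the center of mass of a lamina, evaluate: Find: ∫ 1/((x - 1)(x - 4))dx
Partial fractions: 1/((x-1)(x-4)) = A/(x-1)+B/(x-4)
A = -1/3, B = 1/3
∫ [-1/3· 1/(x-1)+1/3· 1/(x-4)] dx
= (1/3)[ln|x-4| - ln|x-1|]+C

Answer: (1/3)·ln|(x-4)/(x-1)|+C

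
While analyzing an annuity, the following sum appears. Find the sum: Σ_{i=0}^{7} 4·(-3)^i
Geometric series: S=a(1 - r^n)/(1 - r)
a=4, r=-3, n=8
S=4(1 - 6561)/4=-6560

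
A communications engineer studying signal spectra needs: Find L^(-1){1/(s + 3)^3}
L^(-1){1/(s-a)^n} = t^(n-1)·e^(at)/(n-1)!
Here a = -3, n = 3: t^2·e^(-3t)/2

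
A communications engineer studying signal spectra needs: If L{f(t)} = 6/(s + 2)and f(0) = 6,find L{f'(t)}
L{f'(t)} = s·F(s) - f(0) = 6s/(s+2)-6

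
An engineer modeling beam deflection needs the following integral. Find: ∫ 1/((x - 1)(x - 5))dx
Partial fractions: 1/((x-1)(x-5))=A/(x-1) + B/(x-5)
A=-1/4, B=1/4
∫ [-1/4· 1/(x-1) + 1/4· 1/(x-5)] dx
=(1/4)[ln|x-5| - ln|x-1|] + C

Answer: (1/4)·ln|(x-5)/(x-1)| + C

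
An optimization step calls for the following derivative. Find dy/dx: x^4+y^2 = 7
Differentiate: 4x^3 + 2y·(dy/dx) = 0
dy/dx = -4x^3/(2y)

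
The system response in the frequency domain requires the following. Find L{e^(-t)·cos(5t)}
First shifting: L{e^(at)f(t)} = F(s-a)
L{cos(5t)} = s/(s²+25)
Shift: (s+1)/((s+1)²+25)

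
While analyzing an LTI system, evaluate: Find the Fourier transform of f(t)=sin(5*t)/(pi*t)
sin(W*t)/(pi*t)=(W/pi)*sinc(W*t/pi) is the impulse response of the ideal low-pass filter with cutoff W (here W=5).
Its Fourier transform is a rectangular function:
F(omega)=1 for |omega| < 5, 0 otherwise

Answer: rect(omega/10) [i.e., 1 for |omega| < 5, 0 otherwise]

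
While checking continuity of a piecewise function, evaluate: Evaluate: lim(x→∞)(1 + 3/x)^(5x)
Rewrite as [(1+3/x)^x]^5.
lim(1+3/x)^x=e^3, so limit=(e^3)^5=e^15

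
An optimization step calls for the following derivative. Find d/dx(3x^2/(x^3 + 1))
Quotient rule: (f/g)' = (f'g - fg')/g²
f = 3x^2, f' = 6x
g = x^3 + 1, g' = 3x^2

Answer: (6x·(x^3 + 1) - 9x^4)/(x^3 + 1)²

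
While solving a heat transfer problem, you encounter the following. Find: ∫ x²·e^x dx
Integration by parts twice:
First: u = x², dv = e^x dx => x²e^x - 2∫ xe^x dx
Second: u = x, dv = e^x dx => xe^x - e^x
Combining: x²e^x - 2xe^x+2e^x+C

Answer: e^x(x² - 2x+2)+C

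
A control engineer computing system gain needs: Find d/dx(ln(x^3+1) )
Chain rule: d/dx[ln(u)] = u'/u where u = x^3+1
u' = 3x^2

Answer: (3x^2)/(x^3+1)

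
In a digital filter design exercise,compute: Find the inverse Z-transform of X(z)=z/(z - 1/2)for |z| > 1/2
Standard pair: z/(z-a) <-> a^n * u[n] for causal signals
With a=1/2: x[n]=(1/2)^n * u[n]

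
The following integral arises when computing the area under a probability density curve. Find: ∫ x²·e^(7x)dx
Integration by parts twice:
First: u=x², dv=e^(7x) dx => x²e^(7x)/7 - (2/7)∫ xe^(7x) dx
Second (∫ xe^(7x) dx): xe^(7x)/7 - e^(7x)/49
Combining: e^(7x)(x²/7-2x/49+2/343)+C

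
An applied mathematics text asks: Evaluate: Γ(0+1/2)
Γ(1/2) = √π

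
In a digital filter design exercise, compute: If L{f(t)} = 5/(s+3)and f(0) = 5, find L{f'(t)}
L{f'(t)}=s·F(s) - f(0)=5s/(s+3)-5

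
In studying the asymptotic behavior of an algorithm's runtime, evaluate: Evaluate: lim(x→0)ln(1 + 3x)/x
L'Hôpital (0/0): lim 3/(1+3x) / 1 = 3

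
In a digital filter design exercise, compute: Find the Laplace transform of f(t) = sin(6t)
L{sin(wt)} = w/(s² + w²)
L{sin(6t)} = 6/(s² + 36)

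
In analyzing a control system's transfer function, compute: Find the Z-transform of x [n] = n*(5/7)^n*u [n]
Using the property Z{n * a^n * u[n]} = az/(z-a)^2
With a = 5/7: X(z) = (5/7)z/(z - 5/7)^2, |z| > 5/7

Answer: (5/7)z/(z - 5/7)^2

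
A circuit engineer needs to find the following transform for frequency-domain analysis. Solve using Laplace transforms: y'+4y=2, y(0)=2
Take L of both sides: sY(s)-2+4Y(s)=2/s
Y(s)(s+4)=2/s+2
Y(s)=2/(s(s+4))+2/(s+4)
Partial fractions: 2/(s(s+4))=(1/2)/s - (1/2)/(s+4)
So Y(s)=(1/2)/s+(3/2)/(s+4)
Inverse transform (L^(-1){1/s}=1, L^(-1){1/(s+4)}=e^(-4t)):

Answer: y(t)=1/2+(3/2)·e^(-4t)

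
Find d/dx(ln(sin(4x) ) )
Chain rule: d/dx[ln(u)] = u'/u where u = sin(4x)
u' = 4cos(4x)

Answer: (4cos(4x))/(sin(4x))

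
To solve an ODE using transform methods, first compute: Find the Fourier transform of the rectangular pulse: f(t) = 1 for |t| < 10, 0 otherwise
F(omega) = integral from -10 to 10 of e^(-j*omega*t) dt
= 2*sin(10*omega)/omega = 20*sinc(10*omega/pi)

Answer: 2*sin(10*omega)/omega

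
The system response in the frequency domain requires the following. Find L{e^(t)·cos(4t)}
First shifting: L{e^(at)f(t)}=F(s-a)
L{cos(4t)}=s/(s²+16)
Shift: (s-1)/((s-1)²+16)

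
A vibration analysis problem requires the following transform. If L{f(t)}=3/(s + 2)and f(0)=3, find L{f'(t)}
L{f'(t)} = s·F(s) - f(0) = 3s/(s + 2) - 3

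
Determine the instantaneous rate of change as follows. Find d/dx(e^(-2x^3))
Chain rule: d/dx[e^u] = e^u · u' where u = -2x^3
u' = -6x^2

Answer: -6x^2·e^(-2x^3)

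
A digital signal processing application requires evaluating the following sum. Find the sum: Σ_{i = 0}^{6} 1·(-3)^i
Geometric series: S=a(1 - r^n)/(1 - r)
a=1, r=-3, n=7
S=1(1+2187)/4=547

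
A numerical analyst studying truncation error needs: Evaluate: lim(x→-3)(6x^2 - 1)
Polynomial is continuous, so substitute x=-3:
6·(-3)^2 - 1=53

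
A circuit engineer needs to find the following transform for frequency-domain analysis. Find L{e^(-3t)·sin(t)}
First shifting: L{e^(at)f(t)}=F(s-a)
L{sin(t)}=1/(s²+1)
Shift: 1/((s+3)²+1)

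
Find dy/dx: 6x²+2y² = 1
Differentiate: 12x+4y·(dy/dx) = 0
dy/dx = -12x/(4y) = -3·(x/y)

Answer: dy/dx = -3·(x/y)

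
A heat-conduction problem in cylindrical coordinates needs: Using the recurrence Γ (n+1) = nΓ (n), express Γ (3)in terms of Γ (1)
Γ(3)=2Γ(2)=2·1Γ(1)=...=2!·Γ(1)=2·Γ(1)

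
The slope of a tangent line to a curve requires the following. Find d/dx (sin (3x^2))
Chain rule: d/dx[sin(u)] = cos(u)·u' where u = 3x^2
u' = 6x

Answer: 6x·cos(3x^2)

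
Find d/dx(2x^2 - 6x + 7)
Power rule: d/dx(ax^n)=n·a·x^(n-1)
Term by term: 4·x - 6

Answer: 4x - 6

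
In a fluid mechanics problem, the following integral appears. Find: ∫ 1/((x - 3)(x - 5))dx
Partial fractions: 1/((x-3)(x-5)) = A/(x-3)+B/(x-5)
A = -1/2, B = 1/2
∫ [-1/2· 1/(x-3)+1/2· 1/(x-5)] dx
= (1/2)[ln|x-5| - ln|x-3|]+C

Answer: (1/2)·ln|(x-5)/(x-3)|+C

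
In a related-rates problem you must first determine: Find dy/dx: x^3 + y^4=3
Differentiate: 3x^2 + 4y^3·(dy/dx)=0
dy/dx=-3x^2/(4y^3)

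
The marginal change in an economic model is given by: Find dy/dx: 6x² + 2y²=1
Differentiate: 12x + 4y·(dy/dx) = 0
dy/dx = -12x/(4y) = -3·(x/y)

Answer: dy/dx = -3·(x/y)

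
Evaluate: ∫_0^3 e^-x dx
Antiderivative: -e^-x
Evaluate: -(e^-3-1)

Answer: (e^-3-1)/(-1)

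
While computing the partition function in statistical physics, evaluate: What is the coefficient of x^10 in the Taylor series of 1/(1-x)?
1/(1-x) = Σ x^n for |x|<1
All coefficients are 1

Answer: 1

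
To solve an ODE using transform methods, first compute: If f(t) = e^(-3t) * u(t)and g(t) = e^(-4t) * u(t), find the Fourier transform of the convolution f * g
By the convolution theorem: F{f * g}=F(omega) * G(omega)
F(omega)=1/(3 + j * omega), G(omega)=1/(4 + j * omega)
F{f * g}=1/((3 + j * omega)(4 + j * omega))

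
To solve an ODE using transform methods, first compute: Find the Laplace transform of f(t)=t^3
L{t^n}=n!/s^(n + 1)
L{t^3}=3!/s^4=6/s^4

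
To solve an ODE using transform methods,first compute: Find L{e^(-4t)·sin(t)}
First shifting: L{e^(at)f(t)}=F(s-a)
L{sin(t)}=1/(s²+1)
Shift: 1/((s+4)²+1)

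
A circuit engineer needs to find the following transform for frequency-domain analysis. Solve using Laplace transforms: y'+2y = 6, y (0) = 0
Take L of both sides: sY(s)-0+2Y(s)=6/s
Y(s)(s+2)=6/s+0
Y(s)=6/(s(s+2))+0/(s+2)
Partial fractions: 6/(s(s+2))=3/s - 3/(s+2)
So Y(s)=3/s - 3/(s+2)
Inverse transform (L^(-1){1/s}=1, L^(-1){1/(s+2)}=e^(-2t)):

Answer: y(t)=3-3·e^(-2t)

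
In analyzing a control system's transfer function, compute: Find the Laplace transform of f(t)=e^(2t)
L{e^(at)}=1/(s-a)
L{e^(2t)}=1/(s-2)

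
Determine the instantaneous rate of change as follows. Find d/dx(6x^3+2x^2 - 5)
Power rule: d/dx(ax^n)=n·a·x^(n-1)
Term by term: 18·x^2+4·x

Answer: 18x^2+4x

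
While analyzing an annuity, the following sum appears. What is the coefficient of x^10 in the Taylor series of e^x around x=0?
Taylor series of e^x=Σ x^n/n!
Coefficient of x^10=1/10!=1/3628800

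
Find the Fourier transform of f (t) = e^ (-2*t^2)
The Fourier transform of a Gaussian e^(-a*t^2) is sqrt(pi/a)*e^(-omega^2/(4a)).
With a = 2: F(omega) = sqrt(pi/2)*e^(-omega^2/8)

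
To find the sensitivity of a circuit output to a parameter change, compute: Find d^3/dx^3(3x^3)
Apply power rule 3 times:
d^1: 9x^2
d^2: 18x
d^3: 18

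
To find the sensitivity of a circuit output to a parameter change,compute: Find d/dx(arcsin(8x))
d/dx[arcsin(u)] = u'/√(1-u²), u = 8x, u' = 8

Answer: 8/√(1-64x²)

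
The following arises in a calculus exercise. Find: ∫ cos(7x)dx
Using substitution u = 7x: ∫ cos(u) du/7 = sin(u)/7 + C

Answer: (1/7)sin(7x) + C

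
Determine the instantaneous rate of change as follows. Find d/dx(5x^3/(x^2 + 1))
Quotient rule: (f/g)' = (f'g - fg')/g²
f = 5x^3, f' = 15x^2
g = x^2 + 1, g' = 2x

Answer: (15x^2·(x^2 + 1) - 10x^4)/(x^2 + 1)²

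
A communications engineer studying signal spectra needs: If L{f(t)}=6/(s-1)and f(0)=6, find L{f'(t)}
L{f'(t)} = s·F(s) - f(0) = 6s/(s-1) - 6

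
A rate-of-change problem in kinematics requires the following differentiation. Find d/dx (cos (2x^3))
Chain rule: d/dx[cos(u)] = -sin(u)·u' where u = 2x^3
u' = 6x^2

Answer: -6x^2·sin(2x^3)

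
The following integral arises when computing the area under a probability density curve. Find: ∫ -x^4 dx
Using power rule: ∫ -x^4 dx=-1/5 x^5+C=(-1/5)x^5+C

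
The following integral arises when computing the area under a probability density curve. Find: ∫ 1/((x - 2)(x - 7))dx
Partial fractions: 1/((x-2)(x-7)) = A/(x-2) + B/(x-7)
A = -1/5, B = 1/5
∫ [-1/5· 1/(x-2) + 1/5· 1/(x-7)] dx
= (1/5)[ln|x-7| - ln|x-2|] + C

Answer: (1/5)·ln|(x-7)/(x-2)| + C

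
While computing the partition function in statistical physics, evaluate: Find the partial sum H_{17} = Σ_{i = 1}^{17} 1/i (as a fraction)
H_17=1 + 1/2 + 1/3 + ... + 1/17
=42142223/12252240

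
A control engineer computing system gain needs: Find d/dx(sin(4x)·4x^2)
Product rule: (fg)' = f'g + fg'
f = sin(4x), f' = 4·cos(4x)
g = 4x^2, g' = 8x

Answer: 16·cos(4x)·x^2 + 8·sin(4x)·x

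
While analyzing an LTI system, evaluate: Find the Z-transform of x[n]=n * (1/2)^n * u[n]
Using the property Z{n*a^n*u[n]} = az/(z-a)^2
With a = 1/2: X(z) = (1/2)z/(z - 1/2)^2, |z| > 1/2

Answer: (1/2)z/(z - 1/2)^2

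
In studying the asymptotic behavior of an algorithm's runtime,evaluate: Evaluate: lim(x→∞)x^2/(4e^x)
Apply L'Hôpital 2 times (∞/∞ each time):
Eventually get 2!/(4e^x) → 0

Answer: 0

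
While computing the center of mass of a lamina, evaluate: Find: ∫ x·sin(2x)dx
By parts: u=x, dv=sin(2x) dx
du=dx, v=-cos(2x)/2
=-x·cos(2x)/2 + sin(2x)/2² + C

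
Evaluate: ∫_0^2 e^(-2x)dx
Antiderivative: (1/(-2))e^(-2x)
Evaluate: (1/(-2))(e^-4-1)

Answer: (e^-4-1)/(-2)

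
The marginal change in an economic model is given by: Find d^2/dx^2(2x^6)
Apply power rule 2 times:
d^1: 12x^5
d^2: 60x^4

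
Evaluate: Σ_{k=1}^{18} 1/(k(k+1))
Partial fractions: 1/(k(k+1))=1/k - 1/(k+1)
Telescoping sum: 1(1-1/19)=1·18/19

Answer: 18/19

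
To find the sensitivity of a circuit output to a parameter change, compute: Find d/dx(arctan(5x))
d/dx[arctan(u)]=u'/(1+u²), u=5x, u'=5

Answer: 5/(1+25x²)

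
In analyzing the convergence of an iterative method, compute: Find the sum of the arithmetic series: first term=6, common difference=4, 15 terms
Last term: a_n = 6 + (15 - 1)·4 = 62
Sum = n(a_1 + a_n)/2 = 15(6 + 62)/2 = 510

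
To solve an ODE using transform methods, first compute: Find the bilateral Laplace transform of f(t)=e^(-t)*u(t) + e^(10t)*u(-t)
For e^(-t) * u(t): L=1/(s+1), Re(s) > -1
For e^(10t) * u(-t): L=-1/(s-10), Re(s) < 10
Combined: F(s)=1/(s+1)-1/(s-10), -1 < Re(s) < 10

Answer: 1/(s+1)-1/(s-10), ROC: -1 < Re(s) < 10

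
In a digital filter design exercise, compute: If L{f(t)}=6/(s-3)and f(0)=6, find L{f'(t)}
L{f'(t)} = s·F(s) - f(0) = 6s/(s-3) - 6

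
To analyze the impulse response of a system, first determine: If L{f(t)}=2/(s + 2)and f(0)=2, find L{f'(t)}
L{f'(t)}=s·F(s) - f(0)=2s/(s + 2) - 2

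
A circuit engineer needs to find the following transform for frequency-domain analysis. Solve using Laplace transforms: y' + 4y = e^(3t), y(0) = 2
Take L: sY - 2+4Y=1/(s-3)
Y(s+4)=1/(s-3)+2
Y=1/((s-3)(s+4))+2/(s+4)
Partial fractions: 1/((s-3)(s+4))=(1/7)/(s-3) - (1/7)/(s+4)
So Y=(1/7)/(s-3)+(13/7)/(s+4)
Inverse Laplace transform (L^(-1){1/(s-3)}=e^(3t), L^(-1){1/(s+4)}=e^(-4t)):

Answer: y(t)=(1/7)·e^(3t)+(13/7)·e^(-4t)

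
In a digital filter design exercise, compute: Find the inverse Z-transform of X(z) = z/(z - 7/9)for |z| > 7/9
Standard pair: z/(z-a) <-> a^n * u[n] for causal signals
With a = 7/9: x[n] = (7/9)^n * u[n]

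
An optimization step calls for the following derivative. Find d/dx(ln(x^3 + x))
Chain rule: d/dx[ln(u)]=u'/u where u=x^3+x
u'=3x^2+1

Answer: (3x^2+1)/(x^3+x)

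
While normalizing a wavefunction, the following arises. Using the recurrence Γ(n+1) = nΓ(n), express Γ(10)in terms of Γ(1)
Γ(10)=9Γ(9)=9·8Γ(8)=...=9!·Γ(1)=362880·Γ(1)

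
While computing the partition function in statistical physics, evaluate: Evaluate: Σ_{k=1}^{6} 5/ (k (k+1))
Partial fractions: 5/(k(k + 1))=5/k - 5/(k + 1)
Telescoping sum: 5(1 - 1/7)=5·6/7

Answer: 30/7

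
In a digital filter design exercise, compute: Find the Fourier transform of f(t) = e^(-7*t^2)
The Fourier transform of a Gaussian e^(-a * t^2) is sqrt(pi/a) * e^(-omega^2/(4a)).
With a = 7: F(omega) = sqrt(pi/7) * e^(-omega^2/28)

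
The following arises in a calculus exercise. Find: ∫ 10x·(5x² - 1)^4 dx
Let u = 5x² - 1, du = 10x dx
∫ u^4 du = u^5/5+C

Answer: (5x² - 1)^5/5+C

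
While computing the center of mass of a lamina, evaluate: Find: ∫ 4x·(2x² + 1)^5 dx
Let u = 2x² + 1, du = 4x dx
∫ u^5 du = u^6/6 + C

Answer: (2x² + 1)^6/6 + C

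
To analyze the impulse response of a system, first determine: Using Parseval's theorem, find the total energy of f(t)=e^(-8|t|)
Parseval's theorem: E=integral |f(t)|^2 dt=(1/2pi) integral |F(omega)|^2 domega
E=integral_{-inf}^{inf} e^(-16|t|) dt=2*integral_0^inf e^(-16t) dt=2/(2*8)=1/8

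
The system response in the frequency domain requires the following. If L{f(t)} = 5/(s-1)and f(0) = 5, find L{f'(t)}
L{f'(t)}=s·F(s) - f(0)=5s/(s-1) - 5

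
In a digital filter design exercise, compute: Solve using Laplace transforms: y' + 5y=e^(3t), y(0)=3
Take L: sY - 3 + 5Y=1/(s-3)
Y(s + 5)=1/(s-3) + 3
Y=1/((s-3)(s + 5)) + 3/(s + 5)
Partial fractions: 1/((s-3)(s + 5))=(1/8)/(s-3) - (1/8)/(s + 5)
So Y=(1/8)/(s-3) + (23/8)/(s + 5)
Inverse Laplace transform (L^(-1){1/(s-3)}=e^(3t), L^(-1){1/(s + 5)}=e^(-5t)):

Answer: y(t)=(1/8)·e^(3t) + (23/8)·e^(-5t)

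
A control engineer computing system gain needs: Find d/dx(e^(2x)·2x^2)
Product rule: (fg)' = f'g+fg'
f = e^(2x), f' = 2·e^(2x)
g = 2x^2, g' = 4x

Answer: 4·e^(2x)·x^2+4·e^(2x)·x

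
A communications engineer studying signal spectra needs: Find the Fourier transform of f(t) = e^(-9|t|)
Using the standard pair: F{e^(-a|t|)} = 2a/(a^2+omega^2)
With a = 9: F(omega) = 18/(81+omega^2)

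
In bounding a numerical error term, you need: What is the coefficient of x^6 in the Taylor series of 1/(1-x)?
1/(1-x)=Σ x^n for |x|<1
All coefficients are 1

Answer: 1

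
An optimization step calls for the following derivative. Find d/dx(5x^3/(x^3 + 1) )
Quotient rule: (f/g)'=(f'g - fg')/g²
f=5x^3, f'=15x^2
g=x^3 + 1, g'=3x^2

Answer: (15x^2·(x^3 + 1) - 15x^5)/(x^3 + 1)²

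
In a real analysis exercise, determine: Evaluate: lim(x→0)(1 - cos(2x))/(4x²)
Using 1-cos(u) ≈ u²/2 for small u:
(1-cos(2x)) ≈ (2x)²/2=4x²/2
So limit=4/(2·4)=1/2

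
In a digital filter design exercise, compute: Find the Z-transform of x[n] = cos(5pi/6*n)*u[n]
Z{cos(w0*n)*u[n]}=z(z - cos(w0))/(z^2 - 2z*cos(w0) + 1)
With w0=5pi/6: X(z)=z(z - cos(5pi/6))/(z^2 - 2z*cos(5pi/6) + 1)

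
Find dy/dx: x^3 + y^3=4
Differentiate: 3x^2+3y^2·(dy/dx) = 0
dy/dx = -3x^2/(3y^2)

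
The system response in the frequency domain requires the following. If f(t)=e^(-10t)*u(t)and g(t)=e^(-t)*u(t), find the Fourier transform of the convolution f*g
By the convolution theorem: F{f*g} = F(omega)*G(omega)
F(omega) = 1/(10+j*omega), G(omega) = 1/(1+j*omega)
F{f*g} = 1/((10+j*omega)(1+j*omega))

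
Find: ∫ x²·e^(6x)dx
Integration by parts twice:
First: u=x², dv=e^(6x) dx => x²e^(6x)/6 - (2/6)∫ xe^(6x) dx
Second (∫ xe^(6x) dx): xe^(6x)/6 - e^(6x)/36
Combining: e^(6x)(x²/6 - 2x/36 + 2/216) + C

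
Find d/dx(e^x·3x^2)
Product rule: (fg)' = f'g + fg'
f = e^x, f' = e^x
g = 3x^2, g' = 6x

Answer: 3·e^x·x^2 + 6·e^x·x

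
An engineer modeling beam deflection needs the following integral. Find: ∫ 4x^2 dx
Using power rule: ∫ 4x^2 dx = 4/3 x^3+C = (4/3)x^3+C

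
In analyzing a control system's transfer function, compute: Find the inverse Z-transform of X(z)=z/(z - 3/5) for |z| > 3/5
Standard pair: z/(z-a) <-> a^n*u[n] for causal signals
With a = 3/5: x[n] = (3/5)^n*u[n]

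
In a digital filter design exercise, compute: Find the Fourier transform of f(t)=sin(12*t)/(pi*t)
sin(W*t)/(pi*t)=(W/pi)*sinc(W*t/pi) is the impulse response of the ideal low-pass filter with cutoff W (here W=12).
Its Fourier transform is a rectangular function:
F(omega)=1 for |omega| < 12, 0 otherwise

Answer: rect(omega/24) [i.e., 1 for |omega| < 12, 0 otherwise]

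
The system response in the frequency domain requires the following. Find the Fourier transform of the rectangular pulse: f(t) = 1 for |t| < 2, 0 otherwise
F(omega) = integral from -2 to 2 of e^(-j*omega*t) dt
= 2*sin(2*omega)/omega = 4*sinc(2*omega/pi)

Answer: 2*sin(2*omega)/omega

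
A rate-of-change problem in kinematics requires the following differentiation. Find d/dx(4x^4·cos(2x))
Product rule: (fg)' = f'g + fg'
f = 4x^4, f' = 16x^3
g = cos(2x), g' = -2·sin(2x)

Answer: 16x^3·cos(2x) - 8x^4·sin(2x)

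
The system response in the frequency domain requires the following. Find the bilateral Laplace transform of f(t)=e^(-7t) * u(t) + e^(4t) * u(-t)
For e^(-7t) * u(t): L = 1/(s+7), Re(s) > -7
For e^(4t) * u(-t): L = -1/(s-4), Re(s) < 4
Combined: F(s) = 1/(s+7)-1/(s-4), -7 < Re(s) < 4

Answer: 1/(s+7)-1/(s-4), ROC: -7 < Re(s) < 4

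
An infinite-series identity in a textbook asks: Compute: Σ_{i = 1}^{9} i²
Using formula: Σ i^2=n(n + 1)(2n + 1)/6=9·10·19/6=285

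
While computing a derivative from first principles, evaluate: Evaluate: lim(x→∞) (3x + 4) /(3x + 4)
Divide numerator and denominator by x:
lim (3 + 4/x)/(3 + 4/x) = 1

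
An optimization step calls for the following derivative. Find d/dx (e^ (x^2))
Chain rule: d/dx[e^u] = e^u · u' where u = x^2
u' = 2x

Answer: 2x·e^(x^2)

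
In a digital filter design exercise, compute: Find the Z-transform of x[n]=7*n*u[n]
Z{n * u[n]}=z/(z-1)^2
By linearity: Z{7 * n * u[n]}=7z/(z-1)^2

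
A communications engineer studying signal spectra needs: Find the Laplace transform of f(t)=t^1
L{t^n} = n!/s^(n + 1)
L{t^1} = 1!/s^2 = 1/s^2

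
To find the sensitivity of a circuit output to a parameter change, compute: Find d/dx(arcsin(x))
d/dx[arcsin(u)] = u'/√(1-u²), u = x, u' = 1

Answer: 1/√(1-x²)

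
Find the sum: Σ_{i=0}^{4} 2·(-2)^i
Geometric series: S = a(1 - r^n)/(1 - r)
a = 2, r = -2, n = 5
S = 2(1 + 32)/3 = 22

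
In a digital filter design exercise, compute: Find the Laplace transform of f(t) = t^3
L{t^n}=n!/s^(n+1)
L{t^3}=3!/s^4=6/s^4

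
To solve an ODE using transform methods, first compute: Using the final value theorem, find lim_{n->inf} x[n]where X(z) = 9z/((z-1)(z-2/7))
Final value theorem: lim x[n]=lim_{z->1} (z-1)*X(z)
(z-1)*X(z)=9z/(z-2/7)
As z->1: 9/(1-2/7)=9/(5/7)=63/5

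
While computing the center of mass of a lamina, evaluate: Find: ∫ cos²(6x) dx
Using identity cos²(u) = (1 + cos(2u))/2:
∫ (1 + cos(12x))/2 dx = x/2 + sin(12x)/24 + C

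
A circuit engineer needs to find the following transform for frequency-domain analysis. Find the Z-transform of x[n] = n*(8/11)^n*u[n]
Using the property Z{n*a^n*u[n]} = az/(z-a)^2
With a = 8/11: X(z) = (8/11)z/(z - 8/11)^2, |z| > 8/11

Answer: (8/11)z/(z - 8/11)^2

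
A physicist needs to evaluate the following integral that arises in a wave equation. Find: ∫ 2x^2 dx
Using power rule: ∫ 2x^2 dx=2/3 x^3+C=(2/3)x^3+C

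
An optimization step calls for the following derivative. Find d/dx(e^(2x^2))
Chain rule: d/dx[e^u] = e^u · u' where u = 2x^2
u' = 4x

Answer: 4x·e^(2x^2)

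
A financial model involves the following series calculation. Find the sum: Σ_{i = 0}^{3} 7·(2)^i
Geometric series: S = a(1 - r^n)/(1 - r)
a = 7, r = 2, n = 4
S = 7(1 - 16)/-1 = 105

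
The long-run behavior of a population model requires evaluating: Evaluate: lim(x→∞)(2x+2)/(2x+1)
Divide numerator and denominator by x:
lim (2+2/x)/(2+1/x)=1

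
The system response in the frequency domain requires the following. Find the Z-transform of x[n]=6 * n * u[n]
Z{n * u[n]} = z/(z-1)^2
By linearity: Z{6 * n * u[n]} = 6z/(z-1)^2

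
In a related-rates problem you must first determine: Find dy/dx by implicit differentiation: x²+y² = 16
Differentiate both sides: 2x+2y·(dy/dx) = 0
Solve: dy/dx = -2x/(2y) = -x/y

Answer: dy/dx = -x/y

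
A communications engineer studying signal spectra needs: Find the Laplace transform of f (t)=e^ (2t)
L{e^(at)}=1/(s-a)
L{e^(2t)}=1/(s-2)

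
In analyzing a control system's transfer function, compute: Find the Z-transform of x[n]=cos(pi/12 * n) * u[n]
Z{cos(w0*n)*u[n]}=z(z - cos(w0))/(z^2 - 2z*cos(w0) + 1)
With w0=pi/12: X(z)=z(z - cos(pi/12))/(z^2 - 2z*cos(pi/12) + 1)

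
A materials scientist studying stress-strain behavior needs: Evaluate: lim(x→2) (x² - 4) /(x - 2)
Factor: (x² - 4) = (x-2)(x+2)
Cancel (x-2): lim(x→2) (x+2) = 4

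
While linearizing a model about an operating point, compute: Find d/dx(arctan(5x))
d/dx[arctan(u)] = u'/(1 + u²), u = 5x, u' = 5

Answer: 5/(1 + 25x²)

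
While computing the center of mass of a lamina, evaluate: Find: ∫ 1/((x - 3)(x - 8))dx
Partial fractions: 1/((x-3)(x-8))=A/(x-3) + B/(x-8)
A=-1/5, B=1/5
∫ [-1/5· 1/(x-3) + 1/5· 1/(x-8)] dx
=(1/5)[ln|x-8| - ln|x-3|] + C

Answer: (1/5)·ln|(x-8)/(x-3)| + C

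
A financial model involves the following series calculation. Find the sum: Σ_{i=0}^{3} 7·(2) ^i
Geometric series: S=a(1 - r^n)/(1 - r)
a=7, r=2, n=4
S=7(1 - 16)/-1=105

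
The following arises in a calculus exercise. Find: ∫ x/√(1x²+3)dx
Let u=x² + 3, du=2x dx
∫ (1/2)·u^(-1/2) du=√u + C

Answer: √(x² + 3) + C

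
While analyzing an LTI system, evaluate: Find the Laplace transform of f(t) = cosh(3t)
L{cosh(at)} = s/(s²-a²)
L{cosh(3t)} = s/(s²-9)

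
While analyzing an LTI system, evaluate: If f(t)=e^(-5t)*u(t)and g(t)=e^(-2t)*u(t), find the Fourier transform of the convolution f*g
By the convolution theorem: F{f * g}=F(omega) * G(omega)
F(omega)=1/(5 + j * omega), G(omega)=1/(2 + j * omega)
F{f * g}=1/((5 + j * omega)(2 + j * omega))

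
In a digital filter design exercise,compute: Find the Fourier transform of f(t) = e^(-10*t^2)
The Fourier transform of a Gaussian e^(-a * t^2) is sqrt(pi/a) * e^(-omega^2/(4a)).
With a = 10: F(omega) = sqrt(pi/10) * e^(-omega^2/40)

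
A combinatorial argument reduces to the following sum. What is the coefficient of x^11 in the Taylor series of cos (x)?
cos(x) has only even powers. Coefficient of x^11=0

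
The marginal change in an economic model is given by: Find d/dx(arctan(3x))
d/dx[arctan(u)] = u'/(1+u²), u = 3x, u' = 3

Answer: 3/(1+9x²)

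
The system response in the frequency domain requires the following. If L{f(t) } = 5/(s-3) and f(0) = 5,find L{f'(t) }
L{f'(t)}=s·F(s) - f(0)=5s/(s-3)-5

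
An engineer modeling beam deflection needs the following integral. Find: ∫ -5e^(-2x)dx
Since d/dx[e^(-2x)] = -2e^(-2x), we get 5/2 e^(-2x)+C

Answer: (5/2)e^(-2x)+C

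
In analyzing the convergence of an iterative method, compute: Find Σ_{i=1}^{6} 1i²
=1·n(n+1)(2n+1)/6=1·6·7·13/6=91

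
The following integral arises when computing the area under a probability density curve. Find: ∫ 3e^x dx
Since d/dx[e^x] = + e^x, we get 3e^x + C

Answer: 3e^x + C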